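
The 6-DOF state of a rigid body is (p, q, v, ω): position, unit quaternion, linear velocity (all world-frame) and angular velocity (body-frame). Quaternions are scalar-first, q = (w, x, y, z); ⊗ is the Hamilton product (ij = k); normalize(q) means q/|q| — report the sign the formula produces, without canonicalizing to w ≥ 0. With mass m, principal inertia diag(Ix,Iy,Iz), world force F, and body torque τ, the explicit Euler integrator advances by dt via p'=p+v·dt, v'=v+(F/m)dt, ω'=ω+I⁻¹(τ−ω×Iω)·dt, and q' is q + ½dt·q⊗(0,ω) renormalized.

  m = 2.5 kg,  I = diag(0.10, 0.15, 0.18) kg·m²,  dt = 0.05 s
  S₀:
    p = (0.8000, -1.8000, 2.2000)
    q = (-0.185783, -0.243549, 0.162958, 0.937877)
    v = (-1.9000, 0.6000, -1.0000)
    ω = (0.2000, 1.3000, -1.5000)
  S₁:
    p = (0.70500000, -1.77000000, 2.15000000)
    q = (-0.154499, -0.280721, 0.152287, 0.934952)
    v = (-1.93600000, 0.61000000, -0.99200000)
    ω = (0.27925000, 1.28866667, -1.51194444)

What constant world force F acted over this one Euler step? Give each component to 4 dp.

v₁ − v₀ = (-0.03600000, 0.01000000, 0.00800000)
applied force F = (-1.8000, 0.5000, 0.4000)

F = (-1.8000, 0.5000, 0.4000)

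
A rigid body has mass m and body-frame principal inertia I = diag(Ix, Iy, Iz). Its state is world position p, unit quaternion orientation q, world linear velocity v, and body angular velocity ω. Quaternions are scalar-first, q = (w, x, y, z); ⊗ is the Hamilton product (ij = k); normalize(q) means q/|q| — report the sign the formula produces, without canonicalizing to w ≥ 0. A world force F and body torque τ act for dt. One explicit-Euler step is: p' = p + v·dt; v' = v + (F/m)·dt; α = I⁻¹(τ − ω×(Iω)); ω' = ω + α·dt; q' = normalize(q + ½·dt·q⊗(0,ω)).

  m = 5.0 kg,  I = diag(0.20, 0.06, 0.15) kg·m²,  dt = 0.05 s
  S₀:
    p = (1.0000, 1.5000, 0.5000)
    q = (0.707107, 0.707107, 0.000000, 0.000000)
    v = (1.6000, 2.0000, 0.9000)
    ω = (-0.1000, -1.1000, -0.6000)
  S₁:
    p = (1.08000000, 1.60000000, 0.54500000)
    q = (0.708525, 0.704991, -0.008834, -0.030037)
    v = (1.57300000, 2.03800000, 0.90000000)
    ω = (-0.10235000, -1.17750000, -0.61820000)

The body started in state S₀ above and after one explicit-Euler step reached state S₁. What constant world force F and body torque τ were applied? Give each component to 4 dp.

F = (-2.7000, 3.8000, 0.0000)
τ = (0.0500, -0.0900, -0.0700)

ω₁ − ω₀ = (-0.00235000, -0.07750000, -0.01820000)
gyro term ω₀×Iω₀ = (0.0594, 0.0030, -0.0154)
applied torque τ = (0.0500, -0.0900, -0.0700)
v₁ − v₀ = (-0.02700000, 0.03800000, 0.00000000)
m·(v₁−v₀)/dt = (-2.7000, 3.8000, 0.0000)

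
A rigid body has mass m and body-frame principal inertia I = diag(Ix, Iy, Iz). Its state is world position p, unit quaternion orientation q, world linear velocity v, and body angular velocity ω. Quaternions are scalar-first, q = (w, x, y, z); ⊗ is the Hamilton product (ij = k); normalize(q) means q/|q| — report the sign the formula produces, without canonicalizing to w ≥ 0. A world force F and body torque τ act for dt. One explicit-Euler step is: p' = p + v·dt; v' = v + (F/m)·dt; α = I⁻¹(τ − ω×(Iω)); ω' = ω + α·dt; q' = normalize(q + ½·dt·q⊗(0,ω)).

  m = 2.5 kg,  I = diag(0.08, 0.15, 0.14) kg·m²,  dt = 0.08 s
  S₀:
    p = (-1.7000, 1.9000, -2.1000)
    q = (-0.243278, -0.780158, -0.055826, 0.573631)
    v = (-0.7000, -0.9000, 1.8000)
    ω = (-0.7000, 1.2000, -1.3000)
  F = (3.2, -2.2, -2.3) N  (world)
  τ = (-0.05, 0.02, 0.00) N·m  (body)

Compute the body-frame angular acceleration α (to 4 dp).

gyro term ω×Iω = (0.0156, -0.0546, -0.0588)
angular accel α = (-0.8200, 0.4973, 0.4200)

α = (-0.8200, 0.4973, 0.4200)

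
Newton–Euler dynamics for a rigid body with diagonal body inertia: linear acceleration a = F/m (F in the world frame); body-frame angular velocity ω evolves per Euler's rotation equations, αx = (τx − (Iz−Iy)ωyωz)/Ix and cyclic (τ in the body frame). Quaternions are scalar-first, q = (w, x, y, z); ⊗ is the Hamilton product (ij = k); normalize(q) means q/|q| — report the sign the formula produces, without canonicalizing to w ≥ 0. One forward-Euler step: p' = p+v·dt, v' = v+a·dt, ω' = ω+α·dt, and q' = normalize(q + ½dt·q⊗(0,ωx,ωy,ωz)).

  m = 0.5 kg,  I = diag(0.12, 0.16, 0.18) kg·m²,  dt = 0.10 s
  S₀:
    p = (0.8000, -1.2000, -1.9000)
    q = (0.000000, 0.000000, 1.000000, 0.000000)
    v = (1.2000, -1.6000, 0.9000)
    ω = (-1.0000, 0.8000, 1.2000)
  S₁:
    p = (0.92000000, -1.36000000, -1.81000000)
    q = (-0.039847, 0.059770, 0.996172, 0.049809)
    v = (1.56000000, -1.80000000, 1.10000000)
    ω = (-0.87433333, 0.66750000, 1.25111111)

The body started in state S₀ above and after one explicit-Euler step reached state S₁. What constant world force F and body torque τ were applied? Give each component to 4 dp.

F = (1.8000, -1.0000, 1.0000)
τ = (0.1700, -0.1400, 0.0600)

ω₁ − ω₀ = (0.12566667, -0.13250000, 0.05111111)
precession coupling = (0.0192, 0.0720, -0.0320)
τ = I·(Δω/dt) + ω₀×(Iω₀) = (0.1700, -0.1400, 0.0600)
Δv = v₁−v₀ = (0.36000000, -0.20000000, 0.20000000)
m·(v₁−v₀)/dt = (1.8000, -1.0000, 1.0000)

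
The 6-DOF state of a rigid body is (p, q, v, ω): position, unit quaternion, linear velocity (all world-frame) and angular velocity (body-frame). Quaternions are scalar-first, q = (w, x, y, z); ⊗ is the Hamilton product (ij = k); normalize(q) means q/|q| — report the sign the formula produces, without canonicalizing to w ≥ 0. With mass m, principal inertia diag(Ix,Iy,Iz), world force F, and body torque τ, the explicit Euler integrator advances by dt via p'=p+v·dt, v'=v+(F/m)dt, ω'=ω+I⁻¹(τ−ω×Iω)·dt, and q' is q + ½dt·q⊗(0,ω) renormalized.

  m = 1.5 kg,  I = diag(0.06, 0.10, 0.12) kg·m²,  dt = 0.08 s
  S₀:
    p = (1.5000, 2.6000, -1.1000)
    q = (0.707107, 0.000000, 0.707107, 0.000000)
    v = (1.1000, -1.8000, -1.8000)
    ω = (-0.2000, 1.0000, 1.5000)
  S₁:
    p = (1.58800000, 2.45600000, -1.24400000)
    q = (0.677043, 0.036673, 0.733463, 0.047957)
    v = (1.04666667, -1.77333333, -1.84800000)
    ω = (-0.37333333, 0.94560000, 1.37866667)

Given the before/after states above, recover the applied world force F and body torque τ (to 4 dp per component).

F = (-1.0000, 0.5000, -0.9000)
τ = (-0.1000, -0.0500, -0.1900)

rate change Δω = (-0.17333333, -0.05440000, -0.12133333)
gyro term ω₀×Iω₀ = (0.0300, 0.0180, -0.0080)
τ = I·(Δω/dt) + ω₀×(Iω₀) = (-0.1000, -0.0500, -0.1900)
velocity change Δv = (-0.05333333, 0.02666667, -0.04800000)
F = m·Δv/dt = (-1.0000, 0.5000, -0.9000)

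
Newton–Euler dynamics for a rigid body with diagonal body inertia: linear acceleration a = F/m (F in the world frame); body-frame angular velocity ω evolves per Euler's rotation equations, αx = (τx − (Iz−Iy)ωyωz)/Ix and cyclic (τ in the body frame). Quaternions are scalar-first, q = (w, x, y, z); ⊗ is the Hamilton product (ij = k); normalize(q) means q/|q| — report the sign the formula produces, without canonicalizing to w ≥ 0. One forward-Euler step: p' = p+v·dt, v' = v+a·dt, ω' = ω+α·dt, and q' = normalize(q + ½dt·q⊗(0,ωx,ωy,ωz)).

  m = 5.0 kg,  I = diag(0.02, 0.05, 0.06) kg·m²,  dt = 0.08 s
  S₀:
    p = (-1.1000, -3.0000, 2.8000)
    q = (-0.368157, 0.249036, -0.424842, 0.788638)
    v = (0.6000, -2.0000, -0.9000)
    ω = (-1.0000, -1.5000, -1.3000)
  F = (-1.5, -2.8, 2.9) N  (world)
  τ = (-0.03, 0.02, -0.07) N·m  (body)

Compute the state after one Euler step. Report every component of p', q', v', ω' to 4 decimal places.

linear accel F/m = (-0.3000, -0.5600, 0.5800)
p' = p + v·dt = (-1.0520, -3.1600, 2.7280)
v' = v + a·dt = (0.5760, -2.0448, -0.8536)
gyro term ω×Iω = (0.0195, -0.0520, 0.0450)
α = I⁻¹(τ − ω×Iω) = (-2.4750, 1.4400, -1.9167)
new body rate ω' = (-1.1980, -1.3848, -1.4533)
2q̇ = q⊗(0,ω) = (0.6370024, 2.1034086, 0.0873443, -0.3197919)
q' = normalize(q + ½dt·q⊗(0,ω)) = (-0.3413, 0.3319, -0.4197, 0.7728)

p' = (-1.0520, -3.1600, 2.7280)
q' = (-0.3413, 0.3319, -0.4197, 0.7728)
v' = (0.5760, -2.0448, -0.8536)
ω' = (-1.1980, -1.3848, -1.4533)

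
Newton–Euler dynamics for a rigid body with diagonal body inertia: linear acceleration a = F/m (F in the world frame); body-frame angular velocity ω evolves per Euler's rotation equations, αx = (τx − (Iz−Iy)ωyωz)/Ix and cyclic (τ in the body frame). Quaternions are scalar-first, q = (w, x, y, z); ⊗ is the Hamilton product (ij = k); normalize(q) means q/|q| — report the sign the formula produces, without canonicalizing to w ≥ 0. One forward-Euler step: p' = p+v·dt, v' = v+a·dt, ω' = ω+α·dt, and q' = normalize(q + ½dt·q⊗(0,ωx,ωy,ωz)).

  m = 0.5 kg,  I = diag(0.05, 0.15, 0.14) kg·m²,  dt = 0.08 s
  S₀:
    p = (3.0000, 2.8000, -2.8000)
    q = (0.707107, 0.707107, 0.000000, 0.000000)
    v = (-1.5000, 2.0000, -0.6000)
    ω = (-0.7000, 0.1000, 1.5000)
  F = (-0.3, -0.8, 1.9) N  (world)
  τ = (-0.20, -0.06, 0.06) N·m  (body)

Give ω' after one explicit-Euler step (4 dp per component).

ω' = (-1.0176, 0.0176, 1.5383)

ω×(Iω) gyroscopic = (-0.0015, 0.0945, -0.0070)
α = I⁻¹(τ − ω×Iω) = (-3.9700, -1.0300, 0.4786)
ω' = ω + α·dt = (-1.0176, 0.0176, 1.5383)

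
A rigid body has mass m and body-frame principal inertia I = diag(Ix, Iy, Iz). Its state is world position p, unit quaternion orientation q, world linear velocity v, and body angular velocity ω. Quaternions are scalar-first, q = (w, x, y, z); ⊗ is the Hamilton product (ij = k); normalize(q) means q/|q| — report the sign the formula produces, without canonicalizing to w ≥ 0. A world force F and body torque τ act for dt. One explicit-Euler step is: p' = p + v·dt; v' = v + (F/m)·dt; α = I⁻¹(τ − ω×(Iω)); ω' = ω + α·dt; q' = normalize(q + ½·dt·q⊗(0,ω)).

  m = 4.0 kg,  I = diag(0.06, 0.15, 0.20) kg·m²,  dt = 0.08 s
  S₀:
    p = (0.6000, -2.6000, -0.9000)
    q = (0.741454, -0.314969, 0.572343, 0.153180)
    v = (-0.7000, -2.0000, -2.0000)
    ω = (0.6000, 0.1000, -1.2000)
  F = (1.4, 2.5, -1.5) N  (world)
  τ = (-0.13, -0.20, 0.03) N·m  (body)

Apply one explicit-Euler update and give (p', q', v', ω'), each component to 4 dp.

gyro term ω×Iω = (-0.0060, 0.1008, 0.0054)
α = I⁻¹(τ − ω×Iω) = (-2.0667, -2.0053, 0.1230)
new body rate ω' = (0.4347, -0.0604, -1.1902)
Hamilton product q⊗(0,ω) = (0.3155631, -0.2572572, -0.2119094, -1.2646475)
q' = normalize(q + ½dt·q⊗(0,ω)) = (0.7530, -0.3248, 0.5631, 0.1024)
a = F/m = (0.3500, 0.6250, -0.3750)
p' = p + v·dt = (0.5440, -2.7600, -1.0600)
v' = v + a·dt = (-0.6720, -1.9500, -2.0300)

p' = (0.5440, -2.7600, -1.0600)
q' = (0.7530, -0.3248, 0.5631, 0.1024)
v' = (-0.6720, -1.9500, -2.0300)
ω' = (0.4347, -0.0604, -1.1902)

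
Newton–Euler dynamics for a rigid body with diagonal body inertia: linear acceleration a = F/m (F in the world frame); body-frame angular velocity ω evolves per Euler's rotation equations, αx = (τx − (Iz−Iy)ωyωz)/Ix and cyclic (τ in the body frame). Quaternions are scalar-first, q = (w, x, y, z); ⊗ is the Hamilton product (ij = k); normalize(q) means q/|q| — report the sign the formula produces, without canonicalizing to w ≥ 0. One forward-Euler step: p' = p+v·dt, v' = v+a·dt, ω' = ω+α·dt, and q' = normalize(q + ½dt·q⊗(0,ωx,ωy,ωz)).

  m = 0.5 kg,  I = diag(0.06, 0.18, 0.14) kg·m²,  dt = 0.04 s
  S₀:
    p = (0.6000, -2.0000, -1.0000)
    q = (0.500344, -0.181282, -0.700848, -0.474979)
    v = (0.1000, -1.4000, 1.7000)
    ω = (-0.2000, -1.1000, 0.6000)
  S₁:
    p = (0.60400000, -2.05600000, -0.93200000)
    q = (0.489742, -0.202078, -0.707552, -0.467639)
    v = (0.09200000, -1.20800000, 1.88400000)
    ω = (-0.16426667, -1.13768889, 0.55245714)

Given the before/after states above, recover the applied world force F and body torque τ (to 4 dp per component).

v₁ − v₀ = (-0.00800000, 0.19200000, 0.18400000)
m·(v₁−v₀)/dt = (-0.1000, 2.4000, 2.3000)
ω₁ − ω₀ = (0.03573333, -0.03768889, -0.04754286)
gyro term ω₀×Iω₀ = (0.0264, 0.0096, 0.0264)
I·α + gyro = (0.0800, -0.1600, -0.1400)

F = (-0.1000, 2.4000, 2.3000)
τ = (0.0800, -0.1600, -0.1400)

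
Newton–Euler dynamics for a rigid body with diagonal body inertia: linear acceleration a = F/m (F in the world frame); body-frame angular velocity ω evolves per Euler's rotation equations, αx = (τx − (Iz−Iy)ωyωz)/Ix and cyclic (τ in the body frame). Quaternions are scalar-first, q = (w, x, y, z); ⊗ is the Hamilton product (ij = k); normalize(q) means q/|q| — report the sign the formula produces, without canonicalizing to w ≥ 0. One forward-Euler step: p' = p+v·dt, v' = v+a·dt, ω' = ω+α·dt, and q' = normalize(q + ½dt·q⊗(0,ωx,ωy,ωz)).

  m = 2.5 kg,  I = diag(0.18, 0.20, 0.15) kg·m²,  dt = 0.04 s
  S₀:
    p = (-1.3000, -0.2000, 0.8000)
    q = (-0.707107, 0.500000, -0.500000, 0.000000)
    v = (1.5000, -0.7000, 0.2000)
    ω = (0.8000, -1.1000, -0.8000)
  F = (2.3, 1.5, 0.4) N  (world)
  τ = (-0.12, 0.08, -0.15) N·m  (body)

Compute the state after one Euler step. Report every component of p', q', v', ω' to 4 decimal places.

a = F/m = (0.9200, 0.6000, 0.1600)
new position p' = (-1.2400, -0.2280, 0.8080)
v' = v + a·dt = (1.5368, -0.6760, 0.2064)
precession coupling ω×(Iω) = (-0.0440, -0.0192, -0.0176)
(τ − ω×Iω)/I = (-0.4222, 0.4960, -0.8827)
new body rate ω' = (0.7831, -1.0802, -0.8353)
Hamilton product q⊗(0,ω) = (-0.9500000, -0.1656856, 1.1778177, 0.4156856)
q + ½dt·q⊗(0,ω), renormalized = (-0.7257, 0.4964, -0.4762, 0.0083)

p' = (-1.2400, -0.2280, 0.8080)
q' = (-0.7257, 0.4964, -0.4762, 0.0083)
v' = (1.5368, -0.6760, 0.2064)
ω' = (0.7831, -1.0802, -0.8353)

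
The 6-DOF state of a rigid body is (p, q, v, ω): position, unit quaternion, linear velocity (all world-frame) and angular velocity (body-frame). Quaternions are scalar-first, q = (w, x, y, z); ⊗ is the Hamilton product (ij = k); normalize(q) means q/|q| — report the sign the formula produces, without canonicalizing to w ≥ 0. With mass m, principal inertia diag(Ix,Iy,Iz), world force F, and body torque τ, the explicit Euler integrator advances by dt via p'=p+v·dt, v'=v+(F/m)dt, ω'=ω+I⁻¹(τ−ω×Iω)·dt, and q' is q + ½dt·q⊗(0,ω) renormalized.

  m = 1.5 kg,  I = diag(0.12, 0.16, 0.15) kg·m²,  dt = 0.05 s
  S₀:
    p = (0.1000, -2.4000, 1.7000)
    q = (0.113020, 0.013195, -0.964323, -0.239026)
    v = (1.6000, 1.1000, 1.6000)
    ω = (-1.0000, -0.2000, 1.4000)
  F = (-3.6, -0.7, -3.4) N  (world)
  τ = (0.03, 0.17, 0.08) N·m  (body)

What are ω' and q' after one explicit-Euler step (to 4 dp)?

(τ − ω×Iω)/I = (0.2267, 0.8000, 0.4800)
ω' = ω + α·dt = (-0.9887, -0.1600, 1.4240)
2q̇ = q⊗(0,ω) = (0.1549668, -1.5108774, 0.1979490, -0.8087340)
q + ½dt·q⊗(0,ω), renormalized = (0.1168, -0.0246, -0.9585, -0.2590)

ω' = (-0.9887, -0.1600, 1.4240)
q' = (0.1168, -0.0246, -0.9585, -0.2590)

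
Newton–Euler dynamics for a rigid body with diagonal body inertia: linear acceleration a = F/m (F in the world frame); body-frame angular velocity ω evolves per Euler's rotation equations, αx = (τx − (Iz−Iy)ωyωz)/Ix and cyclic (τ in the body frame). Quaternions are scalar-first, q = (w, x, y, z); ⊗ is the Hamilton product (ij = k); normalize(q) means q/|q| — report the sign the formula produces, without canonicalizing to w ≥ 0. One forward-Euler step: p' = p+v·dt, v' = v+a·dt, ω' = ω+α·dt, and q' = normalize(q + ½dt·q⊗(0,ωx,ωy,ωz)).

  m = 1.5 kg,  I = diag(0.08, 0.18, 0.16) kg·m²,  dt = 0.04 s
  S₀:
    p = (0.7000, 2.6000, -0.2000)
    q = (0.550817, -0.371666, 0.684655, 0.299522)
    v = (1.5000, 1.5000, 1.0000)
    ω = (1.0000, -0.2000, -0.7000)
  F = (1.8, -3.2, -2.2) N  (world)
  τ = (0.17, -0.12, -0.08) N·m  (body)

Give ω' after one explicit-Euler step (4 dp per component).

precession coupling ω×(Iω) = (-0.0028, 0.0560, -0.0200)
α = I⁻¹(τ − ω×Iω) = (2.1600, -0.9778, -0.3750)
ω' = ω + α·dt = (1.0864, -0.2391, -0.7150)

ω' = (1.0864, -0.2391, -0.7150)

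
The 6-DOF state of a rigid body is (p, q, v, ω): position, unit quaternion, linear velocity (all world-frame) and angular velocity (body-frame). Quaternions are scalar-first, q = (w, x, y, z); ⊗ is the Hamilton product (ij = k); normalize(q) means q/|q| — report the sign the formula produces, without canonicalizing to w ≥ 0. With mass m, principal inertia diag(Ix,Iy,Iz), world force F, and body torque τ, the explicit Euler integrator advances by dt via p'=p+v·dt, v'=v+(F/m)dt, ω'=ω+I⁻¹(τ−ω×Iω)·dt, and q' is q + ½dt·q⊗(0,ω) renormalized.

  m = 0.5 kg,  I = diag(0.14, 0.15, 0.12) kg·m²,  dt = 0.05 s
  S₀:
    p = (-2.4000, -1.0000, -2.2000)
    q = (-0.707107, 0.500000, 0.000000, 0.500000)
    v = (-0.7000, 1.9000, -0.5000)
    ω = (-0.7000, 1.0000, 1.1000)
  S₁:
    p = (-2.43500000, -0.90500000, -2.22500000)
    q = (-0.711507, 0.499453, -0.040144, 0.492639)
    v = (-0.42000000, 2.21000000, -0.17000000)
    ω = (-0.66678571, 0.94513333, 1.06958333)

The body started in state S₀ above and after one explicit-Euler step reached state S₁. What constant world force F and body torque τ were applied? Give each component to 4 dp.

Δω = ω₁−ω₀ = (0.03321429, -0.05486667, -0.03041667)
precession coupling = (-0.0330, -0.0154, -0.0070)
I·α + gyro = (0.0600, -0.1800, -0.0800)
velocity change Δv = (0.28000000, 0.31000000, 0.33000000)
F = m·Δv/dt = (2.8000, 3.1000, 3.3000)

F = (2.8000, 3.1000, 3.3000)
τ = (0.0600, -0.1800, -0.0800)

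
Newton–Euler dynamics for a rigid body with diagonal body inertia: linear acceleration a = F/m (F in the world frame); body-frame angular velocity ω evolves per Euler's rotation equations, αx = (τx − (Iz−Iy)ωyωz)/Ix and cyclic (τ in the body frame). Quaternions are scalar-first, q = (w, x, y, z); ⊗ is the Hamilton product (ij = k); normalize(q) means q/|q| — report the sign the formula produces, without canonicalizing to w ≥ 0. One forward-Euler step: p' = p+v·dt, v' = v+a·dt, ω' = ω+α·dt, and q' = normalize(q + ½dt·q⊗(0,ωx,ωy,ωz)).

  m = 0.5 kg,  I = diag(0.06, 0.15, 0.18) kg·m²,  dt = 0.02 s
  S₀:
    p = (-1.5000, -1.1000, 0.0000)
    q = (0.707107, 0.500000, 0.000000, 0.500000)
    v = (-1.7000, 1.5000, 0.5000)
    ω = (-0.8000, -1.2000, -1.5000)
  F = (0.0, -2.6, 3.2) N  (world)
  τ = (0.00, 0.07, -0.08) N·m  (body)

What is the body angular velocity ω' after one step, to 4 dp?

gyro term ω×Iω = (0.0540, -0.1440, 0.0864)
(τ − ω×Iω)/I = (-0.9000, 1.4267, -0.9244)
ω + α·dt = (-0.8180, -1.1715, -1.5185)

ω' = (-0.8180, -1.1715, -1.5185)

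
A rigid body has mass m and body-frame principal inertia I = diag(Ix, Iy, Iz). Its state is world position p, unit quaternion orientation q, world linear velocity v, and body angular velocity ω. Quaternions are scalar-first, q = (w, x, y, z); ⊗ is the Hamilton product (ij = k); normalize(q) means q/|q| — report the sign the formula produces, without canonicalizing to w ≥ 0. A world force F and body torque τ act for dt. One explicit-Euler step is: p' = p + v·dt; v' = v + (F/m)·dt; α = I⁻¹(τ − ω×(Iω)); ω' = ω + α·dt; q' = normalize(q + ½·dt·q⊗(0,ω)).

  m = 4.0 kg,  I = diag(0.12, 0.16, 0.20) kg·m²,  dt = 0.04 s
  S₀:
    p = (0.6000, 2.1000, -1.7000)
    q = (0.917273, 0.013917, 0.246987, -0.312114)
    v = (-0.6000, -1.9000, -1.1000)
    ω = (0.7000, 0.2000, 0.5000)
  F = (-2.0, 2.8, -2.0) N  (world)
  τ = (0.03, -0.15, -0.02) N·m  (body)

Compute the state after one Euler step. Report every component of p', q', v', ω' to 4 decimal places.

p' = p + v·dt = (0.5760, 2.0240, -1.7440)
v + (F/m)dt = (-0.6200, -1.8720, -1.1200)
angular accel α = (0.2167, -0.7625, -0.1280)
ω' = ω + α·dt = (0.7087, 0.1695, 0.4949)
q⊗(0,ω) = (0.0969177, 0.8280074, -0.0419837, 0.2885290)
q' = normalize(q + ½dt·q⊗(0,ω)) = (0.9191, 0.0305, 0.2461, -0.3063)

p' = (0.5760, 2.0240, -1.7440)
q' = (0.9191, 0.0305, 0.2461, -0.3063)
v' = (-0.6200, -1.8720, -1.1200)
ω' = (0.7087, 0.1695, 0.4949)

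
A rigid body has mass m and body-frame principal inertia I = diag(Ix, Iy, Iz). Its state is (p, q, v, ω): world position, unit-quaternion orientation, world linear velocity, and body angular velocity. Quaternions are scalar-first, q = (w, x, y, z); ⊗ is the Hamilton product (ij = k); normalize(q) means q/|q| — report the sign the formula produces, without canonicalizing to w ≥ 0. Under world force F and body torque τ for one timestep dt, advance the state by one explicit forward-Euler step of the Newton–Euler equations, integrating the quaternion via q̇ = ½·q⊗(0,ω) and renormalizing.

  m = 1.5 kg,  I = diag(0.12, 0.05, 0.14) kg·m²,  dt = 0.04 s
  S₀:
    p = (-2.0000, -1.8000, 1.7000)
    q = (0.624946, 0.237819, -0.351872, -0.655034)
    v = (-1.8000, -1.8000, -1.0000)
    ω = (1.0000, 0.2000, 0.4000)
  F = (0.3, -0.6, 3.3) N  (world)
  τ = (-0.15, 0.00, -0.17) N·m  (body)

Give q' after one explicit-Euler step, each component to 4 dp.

q' = (0.6267, 0.2501, -0.3643, -0.6419)

Hamilton product q⊗(0,ω) = (0.0945690, 0.6152040, -0.6251724, 0.6494142)
q + ½dt·q⊗(0,ω), renormalized = (0.6267, 0.2501, -0.3643, -0.6419)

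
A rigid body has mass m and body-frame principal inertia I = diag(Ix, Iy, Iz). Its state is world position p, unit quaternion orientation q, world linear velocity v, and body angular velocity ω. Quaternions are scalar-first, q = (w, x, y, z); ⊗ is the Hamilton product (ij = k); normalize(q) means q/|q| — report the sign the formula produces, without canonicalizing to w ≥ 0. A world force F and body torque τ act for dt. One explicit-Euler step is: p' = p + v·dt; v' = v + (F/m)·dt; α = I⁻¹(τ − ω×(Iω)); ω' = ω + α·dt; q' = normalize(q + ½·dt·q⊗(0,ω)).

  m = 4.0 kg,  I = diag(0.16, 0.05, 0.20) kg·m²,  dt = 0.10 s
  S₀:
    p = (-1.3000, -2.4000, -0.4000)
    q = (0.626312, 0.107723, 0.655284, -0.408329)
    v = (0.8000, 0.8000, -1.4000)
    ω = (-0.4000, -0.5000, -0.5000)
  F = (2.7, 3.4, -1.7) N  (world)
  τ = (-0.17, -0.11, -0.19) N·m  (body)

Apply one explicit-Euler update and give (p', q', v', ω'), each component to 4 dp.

α = I⁻¹(τ − ω×Iω) = (-1.2969, -2.0400, -0.8400)
new body rate ω' = (-0.5297, -0.7040, -0.5840)
q⊗(0,ω) = (0.1665667, -0.7823313, -0.0959629, -0.1049039)
q + ½dt·q⊗(0,ω), renormalized = (0.6341, 0.0685, 0.6499, -0.4132)
a = F/m = (0.6750, 0.8500, -0.4250)
p' = p + v·dt = (-1.2200, -2.3200, -0.5400)
v' = v + a·dt = (0.8675, 0.8850, -1.4425)

p' = (-1.2200, -2.3200, -0.5400)
q' = (0.6341, 0.0685, 0.6499, -0.4132)
v' = (0.8675, 0.8850, -1.4425)
ω' = (-0.5297, -0.7040, -0.5840)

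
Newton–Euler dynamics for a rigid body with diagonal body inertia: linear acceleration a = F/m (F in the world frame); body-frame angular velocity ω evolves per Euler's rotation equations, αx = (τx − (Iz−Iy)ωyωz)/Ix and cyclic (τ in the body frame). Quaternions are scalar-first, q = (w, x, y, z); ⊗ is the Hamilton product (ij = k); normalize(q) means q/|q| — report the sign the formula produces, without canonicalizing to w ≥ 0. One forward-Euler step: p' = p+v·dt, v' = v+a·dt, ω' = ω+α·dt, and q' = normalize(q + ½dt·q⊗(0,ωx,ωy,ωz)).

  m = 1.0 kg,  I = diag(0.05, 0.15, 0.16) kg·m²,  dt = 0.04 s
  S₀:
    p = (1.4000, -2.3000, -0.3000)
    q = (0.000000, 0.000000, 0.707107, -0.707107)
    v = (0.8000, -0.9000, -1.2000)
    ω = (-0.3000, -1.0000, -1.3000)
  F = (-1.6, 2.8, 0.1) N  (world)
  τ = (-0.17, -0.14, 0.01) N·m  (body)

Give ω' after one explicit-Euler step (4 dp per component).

ω×(Iω) gyroscopic = (0.0130, -0.0429, 0.0300)
(τ − ω×Iω)/I = (-3.6600, -0.6473, -0.1250)
new body rate ω' = (-0.4464, -1.0259, -1.3050)

ω' = (-0.4464, -1.0259, -1.3050)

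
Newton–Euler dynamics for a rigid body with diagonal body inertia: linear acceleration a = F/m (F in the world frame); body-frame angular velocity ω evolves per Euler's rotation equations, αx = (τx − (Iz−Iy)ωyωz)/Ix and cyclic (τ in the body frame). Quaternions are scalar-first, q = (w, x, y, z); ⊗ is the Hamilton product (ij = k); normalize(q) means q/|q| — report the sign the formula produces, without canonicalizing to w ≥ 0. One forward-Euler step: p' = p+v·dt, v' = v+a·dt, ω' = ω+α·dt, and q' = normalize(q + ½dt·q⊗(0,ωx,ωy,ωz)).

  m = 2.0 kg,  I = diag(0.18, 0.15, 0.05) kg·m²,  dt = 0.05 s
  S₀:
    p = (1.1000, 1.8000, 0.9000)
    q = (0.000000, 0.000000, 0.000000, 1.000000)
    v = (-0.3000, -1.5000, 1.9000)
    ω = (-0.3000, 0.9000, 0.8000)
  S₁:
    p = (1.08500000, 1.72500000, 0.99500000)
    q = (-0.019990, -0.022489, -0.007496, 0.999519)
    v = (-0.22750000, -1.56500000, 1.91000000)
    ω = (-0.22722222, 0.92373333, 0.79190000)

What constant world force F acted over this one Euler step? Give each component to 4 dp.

velocity change Δv = (0.07250000, -0.06500000, 0.01000000)
applied force F = (2.9000, -2.6000, 0.4000)

F = (2.9000, -2.6000, 0.4000)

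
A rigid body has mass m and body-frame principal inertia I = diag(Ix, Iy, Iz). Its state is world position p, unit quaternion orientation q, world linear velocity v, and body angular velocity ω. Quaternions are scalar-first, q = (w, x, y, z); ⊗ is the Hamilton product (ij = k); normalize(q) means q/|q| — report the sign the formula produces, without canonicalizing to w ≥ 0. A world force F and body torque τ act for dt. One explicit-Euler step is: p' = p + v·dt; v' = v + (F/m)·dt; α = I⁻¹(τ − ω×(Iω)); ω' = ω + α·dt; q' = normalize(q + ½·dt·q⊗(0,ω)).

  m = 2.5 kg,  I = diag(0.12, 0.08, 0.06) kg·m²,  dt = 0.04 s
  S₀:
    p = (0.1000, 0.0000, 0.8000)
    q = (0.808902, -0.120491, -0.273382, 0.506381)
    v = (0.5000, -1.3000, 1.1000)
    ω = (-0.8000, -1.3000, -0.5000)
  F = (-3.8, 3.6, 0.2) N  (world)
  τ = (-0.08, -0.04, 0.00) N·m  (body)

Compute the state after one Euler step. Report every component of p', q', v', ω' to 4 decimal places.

p' = (0.1200, -0.0520, 0.8440)
q' = (0.8045, -0.1175, -0.3036, 0.4968)
v' = (0.4392, -1.2424, 1.1032)
ω' = (-0.8223, -1.3320, -0.4723)

α = I⁻¹(τ − ω×Iω) = (-0.5583, -0.8000, 0.6933)
ω + α·dt = (-0.8223, -1.3320, -0.4723)
q⊗(0,ω) = (-0.1985989, 0.1478647, -1.5169229, -0.4665183)
updated quaternion q' = (0.8045, -0.1175, -0.3036, 0.4968)
linear accel F/m = (-1.5200, 1.4400, 0.0800)
p + v·dt = (0.1200, -0.0520, 0.8440)
v' = v + a·dt = (0.4392, -1.2424, 1.1032)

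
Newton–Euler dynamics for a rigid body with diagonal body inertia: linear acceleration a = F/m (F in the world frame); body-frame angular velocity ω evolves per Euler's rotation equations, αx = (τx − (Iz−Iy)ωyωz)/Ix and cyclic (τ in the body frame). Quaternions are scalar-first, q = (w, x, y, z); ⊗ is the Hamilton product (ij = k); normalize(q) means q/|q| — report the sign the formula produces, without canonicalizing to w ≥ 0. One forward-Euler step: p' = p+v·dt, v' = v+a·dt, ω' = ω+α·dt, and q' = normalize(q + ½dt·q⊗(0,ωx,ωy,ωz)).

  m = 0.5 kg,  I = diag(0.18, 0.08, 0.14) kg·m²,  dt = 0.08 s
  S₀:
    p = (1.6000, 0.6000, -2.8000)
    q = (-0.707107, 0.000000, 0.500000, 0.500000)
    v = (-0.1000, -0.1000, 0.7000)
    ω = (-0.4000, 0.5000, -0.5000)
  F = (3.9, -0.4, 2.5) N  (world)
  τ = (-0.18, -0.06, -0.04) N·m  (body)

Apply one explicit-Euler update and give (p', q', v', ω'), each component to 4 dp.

p' = (1.5920, 0.5920, -2.7440)
q' = (-0.7067, -0.0087, 0.4776, 0.5219)
v' = (0.5240, -0.1640, 1.1000)
ω' = (-0.4733, 0.4320, -0.5343)

p + v·dt = (1.5920, 0.5920, -2.7440)
new velocity v' = (0.5240, -0.1640, 1.1000)
α = I⁻¹(τ − ω×Iω) = (-0.9167, -0.8500, -0.4286)
ω' = ω + α·dt = (-0.4733, 0.4320, -0.5343)
2q̇ = q⊗(0,ω) = (0.0000000, -0.2171572, -0.5535535, 0.5535535)
q + ½dt·q⊗(0,ω), renormalized = (-0.7067, -0.0087, 0.4776, 0.5219)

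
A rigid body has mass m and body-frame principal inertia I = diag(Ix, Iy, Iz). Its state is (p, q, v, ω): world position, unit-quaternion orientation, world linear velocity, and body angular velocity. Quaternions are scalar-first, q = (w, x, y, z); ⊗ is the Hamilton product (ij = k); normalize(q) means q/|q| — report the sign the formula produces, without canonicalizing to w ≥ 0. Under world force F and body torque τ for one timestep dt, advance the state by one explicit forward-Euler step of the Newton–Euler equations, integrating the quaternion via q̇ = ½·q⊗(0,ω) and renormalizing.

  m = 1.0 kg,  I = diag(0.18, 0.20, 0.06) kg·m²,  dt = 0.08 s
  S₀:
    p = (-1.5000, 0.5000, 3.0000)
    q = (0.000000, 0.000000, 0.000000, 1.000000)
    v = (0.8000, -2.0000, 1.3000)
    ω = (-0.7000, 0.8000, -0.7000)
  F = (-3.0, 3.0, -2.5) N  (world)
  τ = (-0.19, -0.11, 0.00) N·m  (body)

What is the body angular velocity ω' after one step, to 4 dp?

ω×(Iω) gyroscopic = (0.0784, 0.0588, -0.0112)
angular accel α = (-1.4911, -0.8440, 0.1867)
ω + α·dt = (-0.8193, 0.7325, -0.6851)

ω' = (-0.8193, 0.7325, -0.6851)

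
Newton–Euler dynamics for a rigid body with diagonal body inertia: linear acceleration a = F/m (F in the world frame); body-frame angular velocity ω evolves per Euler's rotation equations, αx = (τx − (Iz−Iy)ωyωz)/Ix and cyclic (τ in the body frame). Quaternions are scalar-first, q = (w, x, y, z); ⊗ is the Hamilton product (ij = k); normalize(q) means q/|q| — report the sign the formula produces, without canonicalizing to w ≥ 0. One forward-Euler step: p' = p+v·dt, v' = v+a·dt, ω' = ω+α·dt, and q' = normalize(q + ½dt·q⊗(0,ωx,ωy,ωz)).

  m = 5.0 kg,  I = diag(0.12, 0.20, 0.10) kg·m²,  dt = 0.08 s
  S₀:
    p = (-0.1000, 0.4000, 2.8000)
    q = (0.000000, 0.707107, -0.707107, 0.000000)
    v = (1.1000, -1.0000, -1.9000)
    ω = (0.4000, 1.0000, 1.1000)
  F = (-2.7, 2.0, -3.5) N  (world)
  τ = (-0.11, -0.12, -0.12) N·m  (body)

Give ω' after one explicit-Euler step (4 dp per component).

gyro term ω×Iω = (-0.1100, 0.0088, 0.0320)
α = I⁻¹(τ − ω×Iω) = (0.0000, -0.6440, -1.5200)
ω + α·dt = (0.4000, 0.9485, 0.9784)

ω' = (0.4000, 0.9485, 0.9784)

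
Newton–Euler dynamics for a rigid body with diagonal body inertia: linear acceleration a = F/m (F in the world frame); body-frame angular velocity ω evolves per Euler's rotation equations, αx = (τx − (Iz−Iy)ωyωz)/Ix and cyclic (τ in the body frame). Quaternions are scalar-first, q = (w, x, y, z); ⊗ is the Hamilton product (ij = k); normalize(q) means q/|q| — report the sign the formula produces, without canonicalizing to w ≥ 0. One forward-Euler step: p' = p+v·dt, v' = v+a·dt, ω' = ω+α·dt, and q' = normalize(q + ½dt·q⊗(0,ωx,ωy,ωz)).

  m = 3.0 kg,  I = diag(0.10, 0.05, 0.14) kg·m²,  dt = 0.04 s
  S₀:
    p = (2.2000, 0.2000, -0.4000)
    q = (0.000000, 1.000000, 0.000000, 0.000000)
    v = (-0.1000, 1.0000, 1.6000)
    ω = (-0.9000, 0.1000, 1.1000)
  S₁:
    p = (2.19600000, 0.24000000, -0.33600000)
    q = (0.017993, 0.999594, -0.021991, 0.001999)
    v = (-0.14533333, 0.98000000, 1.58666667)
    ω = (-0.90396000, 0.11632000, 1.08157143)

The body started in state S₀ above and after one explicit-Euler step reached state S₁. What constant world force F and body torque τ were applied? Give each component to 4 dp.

rate change Δω = (-0.00396000, 0.01632000, -0.01842857)
applied torque τ = (0.0000, 0.0600, -0.0600)
velocity change Δv = (-0.04533333, -0.02000000, -0.01333333)
F = m·Δv/dt = (-3.4000, -1.5000, -1.0000)

F = (-3.4000, -1.5000, -1.0000)
τ = (0.0000, 0.0600, -0.0600)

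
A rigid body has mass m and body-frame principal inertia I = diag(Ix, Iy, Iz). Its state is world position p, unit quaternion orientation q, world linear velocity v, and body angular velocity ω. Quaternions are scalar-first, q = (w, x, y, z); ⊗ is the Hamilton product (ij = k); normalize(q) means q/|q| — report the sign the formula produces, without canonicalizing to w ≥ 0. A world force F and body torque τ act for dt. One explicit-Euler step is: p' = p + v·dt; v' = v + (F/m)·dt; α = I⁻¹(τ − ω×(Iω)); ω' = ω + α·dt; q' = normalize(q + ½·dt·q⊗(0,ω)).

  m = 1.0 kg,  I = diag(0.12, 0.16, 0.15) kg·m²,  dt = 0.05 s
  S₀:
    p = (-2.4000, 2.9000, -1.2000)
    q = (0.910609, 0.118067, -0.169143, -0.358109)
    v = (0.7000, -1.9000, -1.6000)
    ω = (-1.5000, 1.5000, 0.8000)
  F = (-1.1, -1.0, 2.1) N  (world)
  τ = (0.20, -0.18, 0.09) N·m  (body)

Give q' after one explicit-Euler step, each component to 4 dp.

q' = (0.9271, 0.0938, -0.1237, -0.3413)

2q̇ = q⊗(0,ω) = (0.7173022, -0.9640644, 1.8086234, 0.6518732)
q + ½dt·q⊗(0,ω), renormalized = (0.9271, 0.0938, -0.1237, -0.3413)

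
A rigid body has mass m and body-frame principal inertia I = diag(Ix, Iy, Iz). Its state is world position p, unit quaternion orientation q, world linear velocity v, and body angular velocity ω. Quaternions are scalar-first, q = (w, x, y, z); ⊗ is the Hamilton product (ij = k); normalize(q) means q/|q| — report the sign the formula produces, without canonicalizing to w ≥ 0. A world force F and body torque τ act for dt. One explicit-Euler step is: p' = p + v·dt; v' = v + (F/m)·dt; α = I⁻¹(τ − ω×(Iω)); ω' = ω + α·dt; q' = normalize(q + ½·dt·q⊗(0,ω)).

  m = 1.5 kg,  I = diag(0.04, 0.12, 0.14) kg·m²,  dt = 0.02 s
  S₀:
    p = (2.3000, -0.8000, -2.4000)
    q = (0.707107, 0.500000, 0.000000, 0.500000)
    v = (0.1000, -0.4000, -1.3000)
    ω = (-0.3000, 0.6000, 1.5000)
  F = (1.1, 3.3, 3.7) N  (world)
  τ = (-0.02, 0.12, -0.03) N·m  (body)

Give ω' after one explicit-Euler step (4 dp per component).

ω×(Iω) gyroscopic = (0.0180, 0.0450, -0.0144)
angular accel α = (-0.9500, 0.6250, -0.1114)
new body rate ω' = (-0.3190, 0.6125, 1.4978)

ω' = (-0.3190, 0.6125, 1.4978)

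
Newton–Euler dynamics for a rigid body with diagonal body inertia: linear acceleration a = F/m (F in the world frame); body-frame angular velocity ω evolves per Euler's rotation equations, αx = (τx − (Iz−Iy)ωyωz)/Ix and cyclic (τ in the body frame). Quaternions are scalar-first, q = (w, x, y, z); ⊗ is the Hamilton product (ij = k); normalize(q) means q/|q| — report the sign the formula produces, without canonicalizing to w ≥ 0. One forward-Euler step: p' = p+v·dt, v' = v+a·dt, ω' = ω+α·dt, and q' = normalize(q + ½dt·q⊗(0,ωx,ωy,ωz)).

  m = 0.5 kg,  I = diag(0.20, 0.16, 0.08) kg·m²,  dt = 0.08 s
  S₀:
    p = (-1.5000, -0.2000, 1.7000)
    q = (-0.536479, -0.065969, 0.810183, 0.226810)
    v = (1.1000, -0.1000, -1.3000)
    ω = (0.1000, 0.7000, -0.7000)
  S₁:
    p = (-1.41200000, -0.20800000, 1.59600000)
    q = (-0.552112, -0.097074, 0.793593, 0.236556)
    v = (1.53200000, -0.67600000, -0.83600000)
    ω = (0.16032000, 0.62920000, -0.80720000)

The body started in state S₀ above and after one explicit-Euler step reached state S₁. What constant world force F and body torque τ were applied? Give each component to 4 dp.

F = (2.7000, -3.6000, 2.9000)
τ = (0.1900, -0.1500, -0.1100)

rate change Δω = (0.06032000, -0.07080000, -0.10720000)
ω₀×(Iω₀) = (0.0392, -0.0084, -0.0028)
τ = I·(Δω/dt) + ω₀×(Iω₀) = (0.1900, -0.1500, -0.1100)
Δv = v₁−v₀ = (0.43200000, -0.57600000, 0.46400000)
applied force F = (2.7000, -3.6000, 2.9000)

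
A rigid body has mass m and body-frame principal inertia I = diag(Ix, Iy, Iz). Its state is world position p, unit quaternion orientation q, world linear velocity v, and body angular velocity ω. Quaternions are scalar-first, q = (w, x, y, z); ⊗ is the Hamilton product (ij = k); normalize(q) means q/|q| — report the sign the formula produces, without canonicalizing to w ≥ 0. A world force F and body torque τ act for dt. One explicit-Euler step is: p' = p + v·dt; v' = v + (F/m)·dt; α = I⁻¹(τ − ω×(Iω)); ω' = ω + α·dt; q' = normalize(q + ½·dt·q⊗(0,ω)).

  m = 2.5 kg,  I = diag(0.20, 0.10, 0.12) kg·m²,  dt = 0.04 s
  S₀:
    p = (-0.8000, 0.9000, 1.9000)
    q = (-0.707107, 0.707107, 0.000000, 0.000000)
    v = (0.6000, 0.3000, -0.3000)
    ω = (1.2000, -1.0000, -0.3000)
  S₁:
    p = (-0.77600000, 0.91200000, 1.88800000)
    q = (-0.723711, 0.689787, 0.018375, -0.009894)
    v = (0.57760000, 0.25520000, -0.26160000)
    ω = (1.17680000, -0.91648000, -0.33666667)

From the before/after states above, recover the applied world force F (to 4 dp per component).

F = (-1.4000, -2.8000, 2.4000)

velocity change Δv = (-0.02240000, -0.04480000, 0.03840000)
applied force F = (-1.4000, -2.8000, 2.4000)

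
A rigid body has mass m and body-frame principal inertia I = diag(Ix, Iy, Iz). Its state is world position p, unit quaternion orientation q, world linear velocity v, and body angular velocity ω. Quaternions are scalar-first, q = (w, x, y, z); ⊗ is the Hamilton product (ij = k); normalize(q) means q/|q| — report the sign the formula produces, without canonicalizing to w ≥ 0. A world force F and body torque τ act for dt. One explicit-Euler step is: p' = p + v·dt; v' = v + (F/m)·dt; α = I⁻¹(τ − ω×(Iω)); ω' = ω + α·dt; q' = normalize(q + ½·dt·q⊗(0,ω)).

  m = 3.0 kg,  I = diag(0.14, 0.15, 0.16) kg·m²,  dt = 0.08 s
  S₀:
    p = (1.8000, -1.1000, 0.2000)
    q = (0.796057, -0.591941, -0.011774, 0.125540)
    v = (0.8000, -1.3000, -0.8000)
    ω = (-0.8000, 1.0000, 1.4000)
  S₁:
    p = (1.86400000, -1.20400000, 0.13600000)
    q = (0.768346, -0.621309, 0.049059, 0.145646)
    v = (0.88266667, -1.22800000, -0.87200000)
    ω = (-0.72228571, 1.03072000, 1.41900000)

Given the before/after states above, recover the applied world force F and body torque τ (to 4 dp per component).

Δω = ω₁−ω₀ = (0.07771429, 0.03072000, 0.01900000)
precession coupling = (0.0140, 0.0224, -0.0080)
applied torque τ = (0.1500, 0.0800, 0.0300)
v₁ − v₀ = (0.08266667, 0.07200000, -0.07200000)
F = m·Δv/dt = (3.1000, 2.7000, -2.7000)

F = (3.1000, 2.7000, -2.7000)
τ = (0.1500, 0.0800, 0.0300)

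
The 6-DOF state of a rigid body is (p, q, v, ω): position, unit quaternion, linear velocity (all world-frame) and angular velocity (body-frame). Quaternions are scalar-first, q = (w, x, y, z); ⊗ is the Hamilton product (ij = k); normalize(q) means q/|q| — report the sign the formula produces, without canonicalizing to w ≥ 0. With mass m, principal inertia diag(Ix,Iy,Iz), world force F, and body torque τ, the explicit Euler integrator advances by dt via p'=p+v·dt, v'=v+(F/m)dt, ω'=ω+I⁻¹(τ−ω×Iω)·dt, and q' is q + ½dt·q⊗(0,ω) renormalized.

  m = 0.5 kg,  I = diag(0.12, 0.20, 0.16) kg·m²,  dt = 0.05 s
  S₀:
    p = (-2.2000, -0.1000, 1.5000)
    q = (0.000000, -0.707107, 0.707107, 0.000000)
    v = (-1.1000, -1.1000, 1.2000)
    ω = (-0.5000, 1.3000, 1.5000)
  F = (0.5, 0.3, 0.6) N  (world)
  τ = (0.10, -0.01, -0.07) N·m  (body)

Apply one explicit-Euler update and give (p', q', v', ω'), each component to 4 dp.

linear accel F/m = (1.0000, 0.6000, 1.2000)
p + v·dt = (-2.2550, -0.1550, 1.5600)
v + (F/m)dt = (-1.0500, -1.0700, 1.2600)
angular accel α = (1.4833, -0.2000, -0.1125)
ω + α·dt = (-0.4258, 1.2900, 1.4944)
Hamilton product q⊗(0,ω) = (-1.2727926, 1.0606605, 1.0606605, -0.5656856)
updated quaternion q' = (-0.0318, -0.6797, 0.7327, -0.0141)

p' = (-2.2550, -0.1550, 1.5600)
q' = (-0.0318, -0.6797, 0.7327, -0.0141)
v' = (-1.0500, -1.0700, 1.2600)
ω' = (-0.4258, 1.2900, 1.4944)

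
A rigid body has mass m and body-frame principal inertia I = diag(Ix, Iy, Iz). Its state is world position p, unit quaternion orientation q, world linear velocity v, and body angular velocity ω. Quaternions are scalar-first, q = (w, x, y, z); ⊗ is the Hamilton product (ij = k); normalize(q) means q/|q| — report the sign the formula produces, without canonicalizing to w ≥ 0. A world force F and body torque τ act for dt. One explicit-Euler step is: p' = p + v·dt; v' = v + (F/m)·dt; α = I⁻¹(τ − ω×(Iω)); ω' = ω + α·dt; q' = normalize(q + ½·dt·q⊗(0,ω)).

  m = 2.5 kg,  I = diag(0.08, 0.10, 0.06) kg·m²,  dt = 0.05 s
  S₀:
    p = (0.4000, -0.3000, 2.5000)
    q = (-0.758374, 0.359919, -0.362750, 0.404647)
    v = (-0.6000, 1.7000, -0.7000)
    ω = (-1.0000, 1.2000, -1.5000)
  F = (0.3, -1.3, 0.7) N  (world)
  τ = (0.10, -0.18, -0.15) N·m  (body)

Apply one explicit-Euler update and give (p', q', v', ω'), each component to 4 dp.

p' = (0.3700, -0.2150, 2.4650)
q' = (-0.7223, 0.3798, -0.3816, 0.4342)
v' = (-0.5940, 1.6740, -0.6860)
ω' = (-0.9825, 1.0950, -1.6050)

linear accel F/m = (0.1200, -0.5200, 0.2800)
p' = p + v·dt = (0.3700, -0.2150, 2.4650)
new velocity v' = (-0.5940, 1.6740, -0.6860)
precession coupling ω×(Iω) = (0.0720, 0.0300, -0.0240)
angular accel α = (0.3500, -2.1000, -2.1000)
ω + α·dt = (-0.9825, 1.0950, -1.6050)
q⊗(0,ω) = (1.4021895, 0.8169226, -0.7748173, 1.2067138)
updated quaternion q' = (-0.7223, 0.3798, -0.3816, 0.4342)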